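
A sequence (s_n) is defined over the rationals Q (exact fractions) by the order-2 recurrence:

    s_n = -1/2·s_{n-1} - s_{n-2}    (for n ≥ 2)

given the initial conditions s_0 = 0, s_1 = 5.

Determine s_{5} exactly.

s_2 = -1/2·5 + -1·0 = -5/2
s_3 = -1/2·-5/2 + -1·5 = -15/4
s_4 = -1/2·-15/4 + -1·-5/2 = 35/8
s_5 = -1/2·35/8 + -1·-15/4 = 25/16

25/16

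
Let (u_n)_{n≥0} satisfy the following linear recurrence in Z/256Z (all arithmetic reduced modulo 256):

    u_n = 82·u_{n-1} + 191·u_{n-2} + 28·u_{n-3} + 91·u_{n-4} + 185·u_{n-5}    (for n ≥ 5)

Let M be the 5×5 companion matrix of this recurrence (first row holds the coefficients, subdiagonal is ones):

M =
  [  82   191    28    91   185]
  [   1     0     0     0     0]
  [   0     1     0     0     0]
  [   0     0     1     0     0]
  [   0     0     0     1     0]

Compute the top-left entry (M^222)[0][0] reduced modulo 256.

(M^222)[0][0] is the top entry after applying M 222 times to the unit state (1, 0, 0, 0, 0). Equivalently it is h_{226} for the auxiliary sequence (h_n) obeying the same recurrence with h_4 = 1 and h_i = 0 for 0 ≤ i < 4:
h_5 = 82·1 + 191·0 + 28·0 + 91·0 + 185·0 = 82
h_6 = 82·82 + 191·1 + 28·0 + 91·0 + 185·0 = 3
h_7 = 82·3 + 191·82 + 28·1 + 91·0 + 185·0 = 64
h_8 = 82·64 + 191·3 + 28·82 + 91·1 + 185·0 = 16
h_9 = 82·16 + 191·64 + 28·3 + 91·82 + 185·1 = 19
h_10 = 82·19 + 191·16 + 28·64 + 91·3 + 185·82 = 89
Continuing the recurrence:
  h_11 = 90;  h_12 = 63;  h_13 = 97;  h_14 = 73;  h_15 = 244;  h_16 = 170
  h_17 = 126;  h_18 = 238;  h_19 = 83;  h_20 = 178;  h_21 = 157;  h_22 = 212
  h_23 = 2;  h_24 = 61;  h_25 = 169;  h_26 = 174;  h_27 = 105;  h_28 = 17
  h_29 = 249;  h_30 = 232;  h_31 = 4;  h_32 = 136;  h_33 = 184;  h_34 = 65
  h_35 = 14;  h_36 = 87;  h_37 = 28;  h_38 = 124;  h_39 = 19;  h_40 = 181
  h_41 = 138;  h_42 = 163;  h_43 = 85;  h_44 = 1;  h_45 = 108;  h_46 = 78
  h_47 = 174;  h_48 = 134;  h_49 = 99;  h_50 = 126;  h_51 = 25;  h_52 = 56
  h_53 = 102;  h_54 = 133;  h_55 = 197;  h_56 = 118;  h_57 = 13;  h_58 = 189
  h_59 = 73;  h_60 = 32;  h_61 = 72;  h_62 = 128;  h_63 = 192;  h_64 = 1
  h_65 = 74;  h_66 = 251;  h_67 = 120;  h_68 = 232;  h_69 = 83;  h_70 = 129
  h_71 = 170;  h_72 = 247;  h_73 = 57;  h_74 = 249;  h_75 = 244;  h_76 = 210
  h_77 = 78;  h_78 = 14;  h_79 = 83;  h_80 = 138;  h_81 = 37;  h_82 = 60
  h_83 = 138;  h_84 = 13;  h_85 = 145;  h_86 = 78;  h_87 = 1;  h_88 = 185
  h_89 = 121;  h_90 = 104;  h_91 = 140;  h_92 = 40;  h_93 = 88;  h_94 = 193
  h_95 = 198;  h_96 = 111;  h_97 = 148;  h_98 = 20;  h_99 = 211;  h_100 = 61
  h_101 = 250;  h_102 = 187;  h_103 = 141;  h_104 = 49;  h_105 = 76;  h_106 = 118
  h_107 = 30;  h_108 = 70;  h_109 = 35;  h_110 = 150;  h_111 = 193;  h_112 = 32
  h_113 = 174;  h_114 = 85;  h_115 = 141;  h_116 = 118;  h_117 = 69;  h_118 = 133
  h_119 = 137;  h_120 = 128;  h_121 = 144;  h_122 = 192;  h_123 = 192;  h_124 = 1
  h_125 = 66;  h_126 = 51;  h_127 = 176;  h_128 = 192;  h_129 = 147;  h_130 = 105
  h_131 = 186;  h_132 = 111;  h_133 = 209;  h_134 = 169;  h_135 = 52;  h_136 = 122
  h_137 = 222;  h_138 = 238;  h_139 = 211;  h_140 = 98;  h_141 = 237;  h_142 = 36
  h_143 = 18;  h_144 = 221;  h_145 = 57;  h_146 = 46;  h_147 = 217;  h_148 = 161
  h_149 = 121;  h_150 = 40;  h_151 = 20;  h_152 = 136;  h_153 = 56;  h_154 = 65
  h_155 = 126;  h_156 = 199;  h_157 = 12;  h_158 = 172;  h_159 = 147;  h_160 = 133
  h_161 = 42;  h_162 = 147;  h_163 = 133;  h_164 = 97;  h_165 = 108;  h_166 = 30
  h_167 = 78;  h_168 = 198;  h_169 = 99;  h_170 = 174;  h_171 = 169;  h_172 = 136
  h_173 = 246;  h_174 = 37;  h_175 = 21;  h_176 = 182;  h_177 = 189;  h_178 = 141
  h_179 = 73;  h_180 = 32;  h_181 = 216;  h_182 = 192;  h_183 = 0;  h_184 = 1
  h_185 = 58;  h_186 = 171;  h_187 = 232;  h_188 = 152;  h_189 = 211;  h_190 = 17
  h_191 = 138;  h_192 = 167;  h_193 = 41;  h_194 = 89;  h_195 = 180;  h_196 = 162
  h_197 = 46;  h_198 = 142;  h_199 = 211;  h_200 = 58;  h_201 = 245;  h_202 = 140
  h_203 = 154;  h_204 = 173;  h_205 = 161;  h_206 = 78;  h_207 = 241;  h_208 = 201
  h_209 = 249;  h_210 = 40;  h_211 = 156;  h_212 = 168;  h_213 = 88;  h_214 = 193
  h_215 = 54;  h_216 = 95;  h_217 = 132;  h_218 = 68;  h_219 = 83;  h_220 = 141
  h_221 = 26;  h_222 = 43;  h_223 = 61;  h_224 = 145
h_225 = 82·145 + 191·61 + 28·43 + 91·26 + 185·141 = 204
h_226 = 82·204 + 191·145 + 28·61 + 91·43 + 185·26 = 70

70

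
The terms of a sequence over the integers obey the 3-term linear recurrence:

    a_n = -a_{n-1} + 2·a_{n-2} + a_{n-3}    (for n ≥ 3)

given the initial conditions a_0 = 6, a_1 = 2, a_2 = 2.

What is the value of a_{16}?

-8686

a_3 = -1·2 + 2·2 + 1·6 = 8
a_4 = -1·8 + 2·2 + 1·2 = -2
a_5 = -1·-2 + 2·8 + 1·2 = 20
a_6 = -1·20 + 2·-2 + 1·8 = -16
a_7 = -1·-16 + 2·20 + 1·-2 = 54
a_8 = -1·54 + 2·-16 + 1·20 = -66
a_9 = -1·-66 + 2·54 + 1·-16 = 158
a_10 = -1·158 + 2·-66 + 1·54 = -236
a_11 = -1·-236 + 2·158 + 1·-66 = 486
a_12 = -1·486 + 2·-236 + 1·158 = -800
a_13 = -1·-800 + 2·486 + 1·-236 = 1536
a_14 = -1·1536 + 2·-800 + 1·486 = -2650
a_15 = -1·-2650 + 2·1536 + 1·-800 = 4922
a_16 = -1·4922 + 2·-2650 + 1·1536 = -8686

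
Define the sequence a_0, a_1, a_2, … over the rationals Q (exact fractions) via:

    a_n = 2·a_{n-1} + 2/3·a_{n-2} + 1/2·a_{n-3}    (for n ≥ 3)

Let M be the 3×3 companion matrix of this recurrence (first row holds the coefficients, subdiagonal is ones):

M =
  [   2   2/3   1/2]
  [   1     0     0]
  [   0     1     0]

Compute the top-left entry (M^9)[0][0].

1281809/648

(M^9)[0][0] is the top entry after applying M 9 times to the unit state (1, 0, 0). Equivalently it is h_{11} for the auxiliary sequence (h_n) obeying the same recurrence with h_2 = 1 and h_i = 0 for 0 ≤ i < 2:
h_3 = 2·1 + 2/3·0 + 1/2·0 = 2
h_4 = 2·2 + 2/3·1 + 1/2·0 = 14/3
h_5 = 2·14/3 + 2/3·2 + 1/2·1 = 67/6
h_6 = 2·67/6 + 2/3·14/3 + 1/2·2 = 238/9
h_7 = 2·238/9 + 2/3·67/6 + 1/2·14/3 = 188/3
h_8 = 2·188/3 + 2/3·238/9 + 1/2·67/6 = 16043/108
h_9 = 2·16043/108 + 2/3·188/3 + 1/2·238/9 = 19013/54
h_10 = 2·19013/54 + 2/3·16043/108 + 1/2·188/3 = 135197/162
h_11 = 2·135197/162 + 2/3·19013/54 + 1/2·16043/108 = 1281809/648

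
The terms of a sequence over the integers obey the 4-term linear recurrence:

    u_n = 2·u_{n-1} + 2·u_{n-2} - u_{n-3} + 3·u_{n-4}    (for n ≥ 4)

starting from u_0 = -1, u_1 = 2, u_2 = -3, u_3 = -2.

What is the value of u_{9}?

u_4 = 2·-2 + 2·-3 + -1·2 + 3·-1 = -15
u_5 = 2·-15 + 2·-2 + -1·-3 + 3·2 = -25
u_6 = 2·-25 + 2·-15 + -1·-2 + 3·-3 = -87
u_7 = 2·-87 + 2·-25 + -1·-15 + 3·-2 = -215
u_8 = 2·-215 + 2·-87 + -1·-25 + 3·-15 = -624
u_9 = 2·-624 + 2·-215 + -1·-87 + 3·-25 = -1666

-1666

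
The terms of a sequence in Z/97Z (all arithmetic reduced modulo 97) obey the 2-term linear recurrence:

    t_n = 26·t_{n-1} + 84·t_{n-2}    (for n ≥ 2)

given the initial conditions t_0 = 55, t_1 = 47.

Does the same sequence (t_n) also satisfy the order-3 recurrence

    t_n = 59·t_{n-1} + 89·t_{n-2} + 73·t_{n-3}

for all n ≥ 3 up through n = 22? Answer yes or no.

Terms t_0..t_22: 55, 47, 22, 58, 58, 75, 32, 51, 37, 8, 18, 73, 15, 23, 15, 91, 37, 70, 78, 51, 21, 77, 80
n=3: candidate gives 87, actual t_3 = 58 ✗

no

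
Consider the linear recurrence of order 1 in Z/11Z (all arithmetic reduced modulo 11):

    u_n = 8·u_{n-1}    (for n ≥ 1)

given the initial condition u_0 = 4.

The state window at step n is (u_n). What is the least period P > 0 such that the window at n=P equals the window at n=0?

10

n=0: window = (4)
n=1: window = (10)
n=2: window = (3)
n=3: window = (2)
n=4: window = (5)
n=5: window = (7)
n=6: window = (1)
n=7: window = (8)
n=8: window = (9)
n=9: window = (6)
n=10: window = (4)
window at n=10 equals window at n=0 → period = 10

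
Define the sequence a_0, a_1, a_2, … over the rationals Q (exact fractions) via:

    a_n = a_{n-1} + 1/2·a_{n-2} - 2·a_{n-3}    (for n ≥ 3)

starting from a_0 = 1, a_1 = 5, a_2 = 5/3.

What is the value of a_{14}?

a_3 = 1·5/3 + 1/2·5 + -2·1 = 13/6
a_4 = 1·13/6 + 1/2·5/3 + -2·5 = -7
a_5 = 1·-7 + 1/2·13/6 + -2·5/3 = -37/4
a_6 = 1·-37/4 + 1/2·-7 + -2·13/6 = -205/12
a_7 = 1·-205/12 + 1/2·-37/4 + -2·-7 = -185/24
a_8 = 1·-185/24 + 1/2·-205/12 + -2·-37/4 = 9/4
a_9 = 1·9/4 + 1/2·-185/24 + -2·-205/12 = 521/16
a_10 = 1·521/16 + 1/2·9/4 + -2·-185/24 = 2357/48
a_11 = 1·2357/48 + 1/2·521/16 + -2·9/4 = 5845/96
a_12 = 1·5845/96 + 1/2·2357/48 + -2·521/16 = 325/16
a_13 = 1·325/16 + 1/2·5845/96 + -2·2357/48 = -3037/64
a_14 = 1·-3037/64 + 1/2·325/16 + -2·5845/96 = -30541/192

-30541/192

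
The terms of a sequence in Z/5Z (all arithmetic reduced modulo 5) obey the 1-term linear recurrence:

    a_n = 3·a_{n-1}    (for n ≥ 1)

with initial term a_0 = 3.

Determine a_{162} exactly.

a_1 = 3·3 = 4
a_2 = 3·4 = 2
a_3 = 3·2 = 1
a_4 = 3·1 = 3
(a_4) = (3) = (a_0), so the sequence has period 4.
162 ≡ 2 (mod 4), hence a_162 = a_2 = 2.

2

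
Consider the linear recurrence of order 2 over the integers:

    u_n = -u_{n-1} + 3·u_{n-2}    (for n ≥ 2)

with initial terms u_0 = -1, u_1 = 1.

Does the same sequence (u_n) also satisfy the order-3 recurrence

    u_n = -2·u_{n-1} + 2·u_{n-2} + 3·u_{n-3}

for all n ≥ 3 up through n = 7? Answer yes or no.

Terms u_0..u_7: -1, 1, -4, 7, -19, 40, -97, 217
n=3: candidate gives 7, actual u_3 = 7 ✓
n=4: candidate gives -19, actual u_4 = -19 ✓
n=5: candidate gives 40, actual u_5 = 40 ✓
n=6: candidate gives -97, actual u_6 = -97 ✓
n=7: candidate gives 217, actual u_7 = 217 ✓

yes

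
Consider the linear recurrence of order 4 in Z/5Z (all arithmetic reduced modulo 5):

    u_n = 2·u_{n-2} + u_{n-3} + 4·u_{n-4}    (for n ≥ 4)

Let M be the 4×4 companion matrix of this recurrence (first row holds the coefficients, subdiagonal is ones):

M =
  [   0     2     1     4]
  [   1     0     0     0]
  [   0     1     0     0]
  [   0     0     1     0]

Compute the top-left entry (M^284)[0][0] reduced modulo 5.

4

(M^284)[0][0] is the top entry after applying M 284 times to the unit state (1, 0, 0, 0). Equivalently it is h_{287} for the auxiliary sequence (h_n) obeying the same recurrence with h_3 = 1 and h_i = 0 for 0 ≤ i < 3:
h_4 = 0·1 + 2·0 + 1·0 + 4·0 = 0
h_5 = 0·0 + 2·1 + 1·0 + 4·0 = 2
h_6 = 0·2 + 2·0 + 1·1 + 4·0 = 1
h_7 = 0·1 + 2·2 + 1·0 + 4·1 = 3
h_8 = 0·3 + 2·1 + 1·2 + 4·0 = 4
h_9 = 0·4 + 2·3 + 1·1 + 4·2 = 0
Continuing the recurrence:
  h_10 = 0;  h_11 = 1;  h_12 = 1;  h_13 = 2;  h_14 = 3;  h_15 = 4
  h_16 = 2;  h_17 = 4;  h_18 = 0;  h_19 = 1;  h_20 = 2;  h_21 = 3
  h_22 = 0;  h_23 = 2;  h_24 = 1;  h_25 = 1;  h_26 = 4;  h_27 = 1
  h_28 = 3;  h_29 = 0;  h_30 = 3;  h_31 = 2;  h_32 = 3;  h_33 = 2
  h_34 = 0;  h_35 = 0;  h_36 = 4;  h_37 = 3;  h_38 = 3;  h_39 = 0
  h_40 = 0;  h_41 = 0;  h_42 = 2;  h_43 = 0;  h_44 = 4;  h_45 = 2
  h_46 = 1;  h_47 = 3;  h_48 = 0;  h_49 = 0;  h_50 = 2;  h_51 = 2
  h_52 = 4;  h_53 = 1;  h_54 = 3;  h_55 = 4;  h_56 = 3;  h_57 = 0
  h_58 = 2;  h_59 = 4;  h_60 = 1;  h_61 = 0;  h_62 = 4;  h_63 = 2
  h_64 = 2;  h_65 = 3;  h_66 = 2;  h_67 = 1;  h_68 = 0;  h_69 = 1
  h_70 = 4;  h_71 = 1;  h_72 = 4;  h_73 = 0;  h_74 = 0;  h_75 = 3
  h_76 = 1;  h_77 = 1;  h_78 = 0;  h_79 = 0;  h_80 = 0;  h_81 = 4
  h_82 = 0;  h_83 = 3;  h_84 = 4;  h_85 = 2;  h_86 = 1;  h_87 = 0
  h_88 = 0;  h_89 = 4;  h_90 = 4;  h_91 = 3;  h_92 = 2;  h_93 = 1
  h_94 = 3;  h_95 = 1;  h_96 = 0;  h_97 = 4;  h_98 = 3;  h_99 = 2
  h_100 = 0;  h_101 = 3;  h_102 = 4;  h_103 = 4;  h_104 = 1;  h_105 = 4
  h_106 = 2;  h_107 = 0;  h_108 = 2;  h_109 = 3;  h_110 = 2;  h_111 = 3
  h_112 = 0;  h_113 = 0;  h_114 = 1;  h_115 = 2;  h_116 = 2;  h_117 = 0
  h_118 = 0;  h_119 = 0;  h_120 = 3;  h_121 = 0;  h_122 = 1;  h_123 = 3
  h_124 = 4;  h_125 = 2;  h_126 = 0;  h_127 = 0;  h_128 = 3;  h_129 = 3
  h_130 = 1;  h_131 = 4;  h_132 = 2;  h_133 = 1;  h_134 = 2;  h_135 = 0
  h_136 = 3;  h_137 = 1;  h_138 = 4;  h_139 = 0;  h_140 = 1;  h_141 = 3
  h_142 = 3;  h_143 = 2;  h_144 = 3;  h_145 = 4;  h_146 = 0;  h_147 = 4
  h_148 = 1;  h_149 = 4;  h_150 = 1;  h_151 = 0;  h_152 = 0;  h_153 = 2
  h_154 = 4;  h_155 = 4;  h_156 = 0;  h_157 = 0;  h_158 = 0;  h_159 = 1
  h_160 = 0;  h_161 = 2;  h_162 = 1;  h_163 = 3;  h_164 = 4;  h_165 = 0
  h_166 = 0;  h_167 = 1;  h_168 = 1;  h_169 = 2;  h_170 = 3;  h_171 = 4
  h_172 = 2;  h_173 = 4;  h_174 = 0;  h_175 = 1;  h_176 = 2;  h_177 = 3
  h_178 = 0;  h_179 = 2;  h_180 = 1;  h_181 = 1;  h_182 = 4;  h_183 = 1
  h_184 = 3;  h_185 = 0;  h_186 = 3;  h_187 = 2;  h_188 = 3;  h_189 = 2
  h_190 = 0;  h_191 = 0;  h_192 = 4;  h_193 = 3;  h_194 = 3;  h_195 = 0
  h_196 = 0;  h_197 = 0;  h_198 = 2;  h_199 = 0;  h_200 = 4;  h_201 = 2
  h_202 = 1;  h_203 = 3;  h_204 = 0;  h_205 = 0;  h_206 = 2;  h_207 = 2
  h_208 = 4;  h_209 = 1;  h_210 = 3;  h_211 = 4;  h_212 = 3;  h_213 = 0
  h_214 = 2;  h_215 = 4;  h_216 = 1;  h_217 = 0;  h_218 = 4;  h_219 = 2
  h_220 = 2;  h_221 = 3;  h_222 = 2;  h_223 = 1;  h_224 = 0;  h_225 = 1
  h_226 = 4;  h_227 = 1;  h_228 = 4;  h_229 = 0;  h_230 = 0;  h_231 = 3
  h_232 = 1;  h_233 = 1;  h_234 = 0;  h_235 = 0;  h_236 = 0;  h_237 = 4
  h_238 = 0;  h_239 = 3;  h_240 = 4;  h_241 = 2;  h_242 = 1;  h_243 = 0
  h_244 = 0;  h_245 = 4;  h_246 = 4;  h_247 = 3;  h_248 = 2;  h_249 = 1
  h_250 = 3;  h_251 = 1;  h_252 = 0;  h_253 = 4;  h_254 = 3;  h_255 = 2
  h_256 = 0;  h_257 = 3;  h_258 = 4;  h_259 = 4;  h_260 = 1;  h_261 = 4
  h_262 = 2;  h_263 = 0;  h_264 = 2;  h_265 = 3;  h_266 = 2;  h_267 = 3
  h_268 = 0;  h_269 = 0;  h_270 = 1;  h_271 = 2;  h_272 = 2;  h_273 = 0
  h_274 = 0;  h_275 = 0;  h_276 = 3;  h_277 = 0;  h_278 = 1;  h_279 = 3
  h_280 = 4;  h_281 = 2;  h_282 = 0;  h_283 = 0;  h_284 = 3;  h_285 = 3
h_286 = 0·3 + 2·3 + 1·0 + 4·0 = 1
h_287 = 0·1 + 2·3 + 1·3 + 4·0 = 4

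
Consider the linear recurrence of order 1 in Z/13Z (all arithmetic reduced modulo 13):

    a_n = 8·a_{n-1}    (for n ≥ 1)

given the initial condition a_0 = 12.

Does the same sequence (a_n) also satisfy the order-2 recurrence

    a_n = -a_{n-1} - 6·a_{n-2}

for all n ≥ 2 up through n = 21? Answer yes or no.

Terms a_0..a_21: 12, 5, 1, 8, 12, 5, 1, 8, 12, 5, 1, 8, 12, 5, 1, 8, 12, 5, 1, 8, 12, 5
n=2: candidate gives 1, actual a_2 = 1 ✓
n=3: candidate gives 8, actual a_3 = 8 ✓
n=4: candidate gives 12, actual a_4 = 12 ✓
n=5: candidate gives 5, actual a_5 = 5 ✓
n=6: candidate gives 1, actual a_6 = 1 ✓
n=7: candidate gives 8, actual a_7 = 8 ✓
n=8: candidate gives 12, actual a_8 = 12 ✓
n=9: candidate gives 5, actual a_9 = 5 ✓
n=10: candidate gives 1, actual a_10 = 1 ✓
n=11: candidate gives 8, actual a_11 = 8 ✓
n=12: candidate gives 12, actual a_12 = 12 ✓
n=13: candidate gives 5, actual a_13 = 5 ✓
n=14: candidate gives 1, actual a_14 = 1 ✓
n=15: candidate gives 8, actual a_15 = 8 ✓
n=16: candidate gives 12, actual a_16 = 12 ✓
n=17: candidate gives 5, actual a_17 = 5 ✓
n=18: candidate gives 1, actual a_18 = 1 ✓
n=19: candidate gives 8, actual a_19 = 8 ✓
n=20: candidate gives 12, actual a_20 = 12 ✓
n=21: candidate gives 5, actual a_21 = 5 ✓

yes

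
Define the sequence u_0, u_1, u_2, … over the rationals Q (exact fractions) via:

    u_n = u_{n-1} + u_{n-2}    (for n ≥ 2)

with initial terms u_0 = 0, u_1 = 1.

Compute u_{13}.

233

u_2 = 1·1 + 1·0 = 1
u_3 = 1·1 + 1·1 = 2
u_4 = 1·2 + 1·1 = 3
u_5 = 1·3 + 1·2 = 5
u_6 = 1·5 + 1·3 = 8
u_7 = 1·8 + 1·5 = 13
u_8 = 1·13 + 1·8 = 21
u_9 = 1·21 + 1·13 = 34
u_10 = 1·34 + 1·21 = 55
u_11 = 1·55 + 1·34 = 89
u_12 = 1·89 + 1·55 = 144
u_13 = 1·144 + 1·89 = 233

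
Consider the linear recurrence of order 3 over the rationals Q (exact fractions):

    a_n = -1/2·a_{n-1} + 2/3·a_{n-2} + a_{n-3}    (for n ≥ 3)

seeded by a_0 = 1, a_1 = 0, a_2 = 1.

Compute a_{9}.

1907/3456

a_3 = -1/2·1 + 2/3·0 + 1·1 = 1/2
a_4 = -1/2·1/2 + 2/3·1 + 1·0 = 5/12
a_5 = -1/2·5/12 + 2/3·1/2 + 1·1 = 9/8
a_6 = -1/2·9/8 + 2/3·5/12 + 1·1/2 = 31/144
a_7 = -1/2·31/144 + 2/3·9/8 + 1·5/12 = 305/288
a_8 = -1/2·305/288 + 2/3·31/144 + 1·9/8 = 1277/1728
a_9 = -1/2·1277/1728 + 2/3·305/288 + 1·31/144 = 1907/3456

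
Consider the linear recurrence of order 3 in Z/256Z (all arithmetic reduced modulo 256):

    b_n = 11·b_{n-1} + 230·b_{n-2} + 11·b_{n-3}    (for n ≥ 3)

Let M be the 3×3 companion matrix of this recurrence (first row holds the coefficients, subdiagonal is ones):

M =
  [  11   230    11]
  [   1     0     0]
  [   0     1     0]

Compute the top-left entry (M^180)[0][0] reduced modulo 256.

152

(M^180)[0][0] is the top entry after applying M 180 times to the unit state (1, 0, 0). Equivalently it is h_{182} for the auxiliary sequence (h_n) obeying the same recurrence with h_2 = 1 and h_i = 0 for 0 ≤ i < 2:
h_3 = 11·1 + 230·0 + 11·0 = 11
h_4 = 11·11 + 230·1 + 11·0 = 95
h_5 = 11·95 + 230·11 + 11·1 = 2
h_6 = 11·2 + 230·95 + 11·11 = 233
h_7 = 11·233 + 230·2 + 11·95 = 228
h_8 = 11·228 + 230·233 + 11·2 = 56
Continuing the recurrence:
  h_9 = 67;  h_10 = 253;  h_11 = 121;  h_12 = 98;  h_13 = 203;  h_14 = 248
  h_15 = 64;  h_16 = 73;  h_17 = 75;  h_18 = 143;  h_19 = 170;  h_20 = 1
  h_21 = 236;  h_22 = 88;  h_23 = 219;  h_24 = 157;  h_25 = 73;  h_26 = 154
  h_27 = 243;  h_28 = 240;  h_29 = 64;  h_30 = 209;  h_31 = 203;  h_32 = 63
  h_33 = 18;  h_34 = 25;  h_35 = 244;  h_36 = 184;  h_37 = 51;  h_38 = 253
  h_39 = 153;  h_40 = 18;  h_41 = 27;  h_42 = 232;  h_43 = 0;  h_44 = 153
  h_45 = 139;  h_46 = 111;  h_47 = 58;  h_48 = 49;  h_49 = 252;  h_50 = 88
  h_51 = 75;  h_52 = 29;  h_53 = 105;  h_54 = 202;  h_55 = 67;  h_56 = 224
  h_57 = 128;  h_58 = 161;  h_59 = 139;  h_60 = 31;  h_61 = 34;  h_62 = 73
  h_63 = 4;  h_64 = 56;  h_65 = 35;  h_66 = 253;  h_67 = 185;  h_68 = 194
  h_69 = 107;  h_70 = 216;  h_71 = 192;  h_72 = 233;  h_73 = 203;  h_74 = 79
  h_75 = 202;  h_76 = 97;  h_77 = 12;  h_78 = 88;  h_79 = 187;  h_80 = 157
  h_81 = 137;  h_82 = 250;  h_83 = 147;  h_84 = 208;  h_85 = 192;  h_86 = 113
  h_87 = 75;  h_88 = 255;  h_89 = 50;  h_90 = 121;  h_91 = 20;  h_92 = 184
  h_93 = 19;  h_94 = 253;  h_95 = 217;  h_96 = 114;  h_97 = 187;  h_98 = 200
  h_99 = 128;  h_100 = 57;  h_101 = 11;  h_102 = 47;  h_103 = 90;  h_104 = 145
  h_105 = 28;  h_106 = 88;  h_107 = 43;  h_108 = 29;  h_109 = 169;  h_110 = 42
  h_111 = 227;  h_112 = 192;  h_113 = 0;  h_114 = 65;  h_115 = 11;  h_116 = 223
  h_117 = 66;  h_118 = 169;  h_119 = 36;  h_120 = 56;  h_121 = 3;  h_122 = 253
  h_123 = 249;  h_124 = 34;  h_125 = 11;  h_126 = 184;  h_127 = 64;  h_128 = 137
  h_129 = 75;  h_130 = 15;  h_131 = 234;  h_132 = 193;  h_133 = 44;  h_134 = 88
  h_135 = 155;  h_136 = 157;  h_137 = 201;  h_138 = 90;  h_139 = 51;  h_140 = 176
  h_141 = 64;  h_142 = 17;  h_143 = 203;  h_144 = 191;  h_145 = 82;  h_146 = 217
  h_147 = 52;  h_148 = 184;  h_149 = 243;  h_150 = 253;  h_151 = 25;  h_152 = 210
  h_153 = 91;  h_154 = 168;  h_155 = 0;  h_156 = 217;  h_157 = 139;  h_158 = 239
  h_159 = 122;  h_160 = 241;  h_161 = 60;  h_162 = 88;  h_163 = 11;  h_164 = 29
  h_165 = 233;  h_166 = 138;  h_167 = 131;  h_168 = 160;  h_169 = 128;  h_170 = 225
  h_171 = 139;  h_172 = 159;  h_173 = 98;  h_174 = 9;  h_175 = 68;  h_176 = 56
  h_177 = 227;  h_178 = 253;  h_179 = 57;  h_180 = 130
h_181 = 11·130 + 230·57 + 11·253 = 171
h_182 = 11·171 + 230·130 + 11·57 = 152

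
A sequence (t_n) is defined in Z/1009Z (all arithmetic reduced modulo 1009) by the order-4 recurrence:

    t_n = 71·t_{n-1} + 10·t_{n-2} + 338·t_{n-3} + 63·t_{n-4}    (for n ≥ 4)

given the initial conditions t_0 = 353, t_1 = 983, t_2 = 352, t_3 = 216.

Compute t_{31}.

537

t_4 = 71·216 + 10·352 + 338·983 + 63·353 = 19
t_5 = 71·19 + 10·216 + 338·352 + 63·983 = 776
t_6 = 71·776 + 10·19 + 338·216 + 63·352 = 129
t_7 = 71·129 + 10·776 + 338·19 + 63·216 = 625
t_8 = 71·625 + 10·129 + 338·776 + 63·19 = 396
t_9 = 71·396 + 10·625 + 338·129 + 63·776 = 731
t_10 = 71·731 + 10·396 + 338·625 + 63·129 = 790
t_11 = 71·790 + 10·731 + 338·396 + 63·625 = 517
t_12 = 71·517 + 10·790 + 338·731 + 63·396 = 816
t_13 = 71·816 + 10·517 + 338·790 + 63·731 = 831
t_14 = 71·831 + 10·816 + 338·517 + 63·790 = 76
t_15 = 71·76 + 10·831 + 338·816 + 63·517 = 214
t_16 = 71·214 + 10·76 + 338·831 + 63·816 = 135
t_17 = 71·135 + 10·214 + 338·76 + 63·831 = 974
t_18 = 71·974 + 10·135 + 338·214 + 63·76 = 310
t_19 = 71·310 + 10·974 + 338·135 + 63·214 = 52
t_20 = 71·52 + 10·310 + 338·974 + 63·135 = 440
t_21 = 71·440 + 10·52 + 338·310 + 63·974 = 138
t_22 = 71·138 + 10·440 + 338·52 + 63·310 = 854
t_23 = 71·854 + 10·138 + 338·440 + 63·52 = 102
t_24 = 71·102 + 10·854 + 338·138 + 63·440 = 345
t_25 = 71·345 + 10·102 + 338·854 + 63·138 = 990
t_26 = 71·990 + 10·345 + 338·102 + 63·854 = 578
t_27 = 71·578 + 10·990 + 338·345 + 63·102 = 426
t_28 = 71·426 + 10·578 + 338·990 + 63·345 = 889
t_29 = 71·889 + 10·426 + 338·578 + 63·990 = 215
t_30 = 71·215 + 10·889 + 338·426 + 63·578 = 739
t_31 = 71·739 + 10·215 + 338·889 + 63·426 = 537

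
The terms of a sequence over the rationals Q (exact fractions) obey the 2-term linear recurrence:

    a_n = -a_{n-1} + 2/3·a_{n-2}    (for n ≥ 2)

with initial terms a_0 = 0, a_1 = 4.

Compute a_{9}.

a_2 = -1·4 + 2/3·0 = -4
a_3 = -1·-4 + 2/3·4 = 20/3
a_4 = -1·20/3 + 2/3·-4 = -28/3
a_5 = -1·-28/3 + 2/3·20/3 = 124/9
a_6 = -1·124/9 + 2/3·-28/3 = -20
a_7 = -1·-20 + 2/3·124/9 = 788/27
a_8 = -1·788/27 + 2/3·-20 = -1148/27
a_9 = -1·-1148/27 + 2/3·788/27 = 5020/81

5020/81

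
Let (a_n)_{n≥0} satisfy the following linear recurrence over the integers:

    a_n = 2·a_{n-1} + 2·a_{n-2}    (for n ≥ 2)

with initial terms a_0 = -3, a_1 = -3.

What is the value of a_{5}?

-228

a_2 = 2·-3 + 2·-3 = -12
a_3 = 2·-12 + 2·-3 = -30
a_4 = 2·-30 + 2·-12 = -84
a_5 = 2·-84 + 2·-30 = -228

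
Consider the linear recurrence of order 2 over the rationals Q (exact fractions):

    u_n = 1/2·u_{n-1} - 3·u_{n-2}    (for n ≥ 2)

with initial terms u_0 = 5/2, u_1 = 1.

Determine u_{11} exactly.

-537541/512

u_2 = 1/2·1 + -3·5/2 = -7
u_3 = 1/2·-7 + -3·1 = -13/2
u_4 = 1/2·-13/2 + -3·-7 = 71/4
u_5 = 1/2·71/4 + -3·-13/2 = 227/8
u_6 = 1/2·227/8 + -3·71/4 = -625/16
u_7 = 1/2·-625/16 + -3·227/8 = -3349/32
u_8 = 1/2·-3349/32 + -3·-625/16 = 4151/64
u_9 = 1/2·4151/64 + -3·-3349/32 = 44339/128
u_10 = 1/2·44339/128 + -3·4151/64 = -5473/256
u_11 = 1/2·-5473/256 + -3·44339/128 = -537541/512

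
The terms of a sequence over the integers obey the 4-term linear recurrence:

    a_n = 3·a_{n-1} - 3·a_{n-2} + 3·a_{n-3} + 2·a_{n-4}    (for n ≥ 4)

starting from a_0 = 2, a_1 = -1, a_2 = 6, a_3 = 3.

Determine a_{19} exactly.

-542877

a_4 = 3·3 + -3·6 + 3·-1 + 2·2 = -8
a_5 = 3·-8 + -3·3 + 3·6 + 2·-1 = -17
a_6 = 3·-17 + -3·-8 + 3·3 + 2·6 = -6
a_7 = 3·-6 + -3·-17 + 3·-8 + 2·3 = 15
a_8 = 3·15 + -3·-6 + 3·-17 + 2·-8 = -4
a_9 = 3·-4 + -3·15 + 3·-6 + 2·-17 = -109
a_10 = 3·-109 + -3·-4 + 3·15 + 2·-6 = -282
a_11 = 3·-282 + -3·-109 + 3·-4 + 2·15 = -501
a_12 = 3·-501 + -3·-282 + 3·-109 + 2·-4 = -992
a_13 = 3·-992 + -3·-501 + 3·-282 + 2·-109 = -2537
a_14 = 3·-2537 + -3·-992 + 3·-501 + 2·-282 = -6702
a_15 = 3·-6702 + -3·-2537 + 3·-992 + 2·-501 = -16473
a_16 = 3·-16473 + -3·-6702 + 3·-2537 + 2·-992 = -38908
a_17 = 3·-38908 + -3·-16473 + 3·-6702 + 2·-2537 = -92485
a_18 = 3·-92485 + -3·-38908 + 3·-16473 + 2·-6702 = -223554
a_19 = 3·-223554 + -3·-92485 + 3·-38908 + 2·-16473 = -542877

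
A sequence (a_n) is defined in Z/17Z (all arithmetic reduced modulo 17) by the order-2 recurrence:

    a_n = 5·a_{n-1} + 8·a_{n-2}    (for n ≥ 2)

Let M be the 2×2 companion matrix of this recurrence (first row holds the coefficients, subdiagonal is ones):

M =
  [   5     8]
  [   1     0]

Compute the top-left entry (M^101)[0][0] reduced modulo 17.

(M^101)[0][0] is the top entry after applying M 101 times to the unit state (1, 0). Equivalently it is h_{102} for the auxiliary sequence (h_n) obeying the same recurrence with h_1 = 1 and h_i = 0 for 0 ≤ i < 1:
h_2 = 5·1 + 8·0 = 5
h_3 = 5·5 + 8·1 = 16
h_4 = 5·16 + 8·5 = 1
h_5 = 5·1 + 8·16 = 14
h_6 = 5·14 + 8·1 = 10
h_7 = 5·10 + 8·14 = 9
h_8 = 5·9 + 8·10 = 6
h_9 = 5·6 + 8·9 = 0
h_10 = 5·0 + 8·6 = 14
h_11 = 5·14 + 8·0 = 2
h_12 = 5·2 + 8·14 = 3
h_13 = 5·3 + 8·2 = 14
h_14 = 5·14 + 8·3 = 9
h_15 = 5·9 + 8·14 = 4
h_16 = 5·4 + 8·9 = 7
h_17 = 5·7 + 8·4 = 16
h_18 = 5·16 + 8·7 = 0
h_19 = 5·0 + 8·16 = 9
h_20 = 5·9 + 8·0 = 11
h_21 = 5·11 + 8·9 = 8
h_22 = 5·8 + 8·11 = 9
h_23 = 5·9 + 8·8 = 7
h_24 = 5·7 + 8·9 = 5
h_25 = 5·5 + 8·7 = 13
h_26 = 5·13 + 8·5 = 3
h_27 = 5·3 + 8·13 = 0
h_28 = 5·0 + 8·3 = 7
h_29 = 5·7 + 8·0 = 1
h_30 = 5·1 + 8·7 = 10
h_31 = 5·10 + 8·1 = 7
h_32 = 5·7 + 8·10 = 13
h_33 = 5·13 + 8·7 = 2
h_34 = 5·2 + 8·13 = 12
h_35 = 5·12 + 8·2 = 8
h_36 = 5·8 + 8·12 = 0
h_37 = 5·0 + 8·8 = 13
h_38 = 5·13 + 8·0 = 14
h_39 = 5·14 + 8·13 = 4
h_40 = 5·4 + 8·14 = 13
h_41 = 5·13 + 8·4 = 12
h_42 = 5·12 + 8·13 = 11
h_43 = 5·11 + 8·12 = 15
h_44 = 5·15 + 8·11 = 10
h_45 = 5·10 + 8·15 = 0
h_46 = 5·0 + 8·10 = 12
h_47 = 5·12 + 8·0 = 9
h_48 = 5·9 + 8·12 = 5
h_49 = 5·5 + 8·9 = 12
h_50 = 5·12 + 8·5 = 15
h_51 = 5·15 + 8·12 = 1
h_52 = 5·1 + 8·15 = 6
h_53 = 5·6 + 8·1 = 4
h_54 = 5·4 + 8·6 = 0
h_55 = 5·0 + 8·4 = 15
h_56 = 5·15 + 8·0 = 7
h_57 = 5·7 + 8·15 = 2
h_58 = 5·2 + 8·7 = 15
h_59 = 5·15 + 8·2 = 6
h_60 = 5·6 + 8·15 = 14
h_61 = 5·14 + 8·6 = 16
h_62 = 5·16 + 8·14 = 5
h_63 = 5·5 + 8·16 = 0
h_64 = 5·0 + 8·5 = 6
h_65 = 5·6 + 8·0 = 13
h_66 = 5·13 + 8·6 = 11
h_67 = 5·11 + 8·13 = 6
h_68 = 5·6 + 8·11 = 16
h_69 = 5·16 + 8·6 = 9
h_70 = 5·9 + 8·16 = 3
h_71 = 5·3 + 8·9 = 2
h_72 = 5·2 + 8·3 = 0
h_73 = 5·0 + 8·2 = 16
h_74 = 5·16 + 8·0 = 12
h_75 = 5·12 + 8·16 = 1
h_76 = 5·1 + 8·12 = 16
h_77 = 5·16 + 8·1 = 3
h_78 = 5·3 + 8·16 = 7
h_79 = 5·7 + 8·3 = 8
h_80 = 5·8 + 8·7 = 11
h_81 = 5·11 + 8·8 = 0
h_82 = 5·0 + 8·11 = 3
h_83 = 5·3 + 8·0 = 15
h_84 = 5·15 + 8·3 = 14
h_85 = 5·14 + 8·15 = 3
h_86 = 5·3 + 8·14 = 8
h_87 = 5·8 + 8·3 = 13
h_88 = 5·13 + 8·8 = 10
h_89 = 5·10 + 8·13 = 1
h_90 = 5·1 + 8·10 = 0
h_91 = 5·0 + 8·1 = 8
h_92 = 5·8 + 8·0 = 6
h_93 = 5·6 + 8·8 = 9
h_94 = 5·9 + 8·6 = 8
h_95 = 5·8 + 8·9 = 10
h_96 = 5·10 + 8·8 = 12
h_97 = 5·12 + 8·10 = 4
h_98 = 5·4 + 8·12 = 14
h_99 = 5·14 + 8·4 = 0
h_100 = 5·0 + 8·14 = 10
h_101 = 5·10 + 8·0 = 16
h_102 = 5·16 + 8·10 = 7

7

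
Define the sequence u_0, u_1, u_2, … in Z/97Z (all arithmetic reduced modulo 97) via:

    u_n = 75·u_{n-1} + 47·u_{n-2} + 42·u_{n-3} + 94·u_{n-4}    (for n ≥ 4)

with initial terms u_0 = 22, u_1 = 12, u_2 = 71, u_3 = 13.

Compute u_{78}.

50

u_4 = 75·13 + 47·71 + 42·12 + 94·22 = 94
u_5 = 75·94 + 47·13 + 42·71 + 94·12 = 34
u_6 = 75·34 + 47·94 + 42·13 + 94·71 = 26
u_7 = 75·26 + 47·34 + 42·94 + 94·13 = 85
u_8 = 75·85 + 47·26 + 42·34 + 94·94 = 13
u_9 = 75·13 + 47·85 + 42·26 + 94·34 = 43
u_10 = 75·43 + 47·13 + 42·85 + 94·26 = 53
u_11 = 75·53 + 47·43 + 42·13 + 94·85 = 79
u_12 = 75·79 + 47·53 + 42·43 + 94·13 = 95
u_13 = 75·95 + 47·79 + 42·53 + 94·43 = 34
u_14 = 75·34 + 47·95 + 42·79 + 94·53 = 86
u_15 = 75·86 + 47·34 + 42·95 + 94·79 = 64
u_16 = 75·64 + 47·86 + 42·34 + 94·95 = 91
u_17 = 75·91 + 47·64 + 42·86 + 94·34 = 54
u_18 = 75·54 + 47·91 + 42·64 + 94·86 = 87
u_19 = 75·87 + 47·54 + 42·91 + 94·64 = 83
u_20 = 75·83 + 47·87 + 42·54 + 94·91 = 87
u_21 = 75·87 + 47·83 + 42·87 + 94·54 = 47
u_22 = 75·47 + 47·87 + 42·83 + 94·87 = 72
u_23 = 75·72 + 47·47 + 42·87 + 94·83 = 53
u_24 = 75·53 + 47·72 + 42·47 + 94·87 = 51
u_25 = 75·51 + 47·53 + 42·72 + 94·47 = 81
u_26 = 75·81 + 47·51 + 42·53 + 94·72 = 6
u_27 = 75·6 + 47·81 + 42·51 + 94·53 = 32
u_28 = 75·32 + 47·6 + 42·81 + 94·51 = 14
u_29 = 75·14 + 47·32 + 42·6 + 94·81 = 41
u_30 = 75·41 + 47·14 + 42·32 + 94·6 = 15
u_31 = 75·15 + 47·41 + 42·14 + 94·32 = 52
u_32 = 75·52 + 47·15 + 42·41 + 94·14 = 77
u_33 = 75·77 + 47·52 + 42·15 + 94·41 = 93
u_34 = 75·93 + 47·77 + 42·52 + 94·15 = 26
u_35 = 75·26 + 47·93 + 42·77 + 94·52 = 87
u_36 = 75·87 + 47·26 + 42·93 + 94·77 = 73
u_37 = 75·73 + 47·87 + 42·26 + 94·93 = 95
u_38 = 75·95 + 47·73 + 42·87 + 94·26 = 67
u_39 = 75·67 + 47·95 + 42·73 + 94·87 = 73
u_40 = 75·73 + 47·67 + 42·95 + 94·73 = 76
u_41 = 75·76 + 47·73 + 42·67 + 94·95 = 20
u_42 = 75·20 + 47·76 + 42·73 + 94·67 = 80
u_43 = 75·80 + 47·20 + 42·76 + 94·73 = 19
u_44 = 75·19 + 47·80 + 42·20 + 94·76 = 74
u_45 = 75·74 + 47·19 + 42·80 + 94·20 = 43
u_46 = 75·43 + 47·74 + 42·19 + 94·80 = 83
u_47 = 75·83 + 47·43 + 42·74 + 94·19 = 45
u_48 = 75·45 + 47·83 + 42·43 + 94·74 = 33
u_49 = 75·33 + 47·45 + 42·83 + 94·43 = 90
u_50 = 75·90 + 47·33 + 42·45 + 94·83 = 48
u_51 = 75·48 + 47·90 + 42·33 + 94·45 = 60
u_52 = 75·60 + 47·48 + 42·90 + 94·33 = 58
u_53 = 75·58 + 47·60 + 42·48 + 94·90 = 89
u_54 = 75·89 + 47·58 + 42·60 + 94·48 = 40
u_55 = 75·40 + 47·89 + 42·58 + 94·60 = 30
u_56 = 75·30 + 47·40 + 42·89 + 94·58 = 31
u_57 = 75·31 + 47·30 + 42·40 + 94·89 = 7
u_58 = 75·7 + 47·31 + 42·30 + 94·40 = 18
u_59 = 75·18 + 47·7 + 42·31 + 94·30 = 78
u_60 = 75·78 + 47·18 + 42·7 + 94·31 = 10
u_61 = 75·10 + 47·78 + 42·18 + 94·7 = 10
u_62 = 75·10 + 47·10 + 42·78 + 94·18 = 77
u_63 = 75·77 + 47·10 + 42·10 + 94·78 = 29
u_64 = 75·29 + 47·77 + 42·10 + 94·10 = 73
u_65 = 75·73 + 47·29 + 42·77 + 94·10 = 51
u_66 = 75·51 + 47·73 + 42·29 + 94·77 = 95
u_67 = 75·95 + 47·51 + 42·73 + 94·29 = 85
u_68 = 75·85 + 47·95 + 42·51 + 94·73 = 56
u_69 = 75·56 + 47·85 + 42·95 + 94·51 = 4
u_70 = 75·4 + 47·56 + 42·85 + 94·95 = 9
u_71 = 75·9 + 47·4 + 42·56 + 94·85 = 50
u_72 = 75·50 + 47·9 + 42·4 + 94·56 = 2
u_73 = 75·2 + 47·50 + 42·9 + 94·4 = 53
u_74 = 75·53 + 47·2 + 42·50 + 94·9 = 31
u_75 = 75·31 + 47·53 + 42·2 + 94·50 = 94
u_76 = 75·94 + 47·31 + 42·53 + 94·2 = 57
u_77 = 75·57 + 47·94 + 42·31 + 94·53 = 39
u_78 = 75·39 + 47·57 + 42·94 + 94·31 = 50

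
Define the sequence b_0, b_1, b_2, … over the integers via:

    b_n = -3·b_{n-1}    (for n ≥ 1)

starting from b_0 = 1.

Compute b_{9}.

-19683

b_1 = -3·1 = -3
b_2 = -3·-3 = 9
b_3 = -3·9 = -27
b_4 = -3·-27 = 81
b_5 = -3·81 = -243
b_6 = -3·-243 = 729
b_7 = -3·729 = -2187
b_8 = -3·-2187 = 6561
b_9 = -3·6561 = -19683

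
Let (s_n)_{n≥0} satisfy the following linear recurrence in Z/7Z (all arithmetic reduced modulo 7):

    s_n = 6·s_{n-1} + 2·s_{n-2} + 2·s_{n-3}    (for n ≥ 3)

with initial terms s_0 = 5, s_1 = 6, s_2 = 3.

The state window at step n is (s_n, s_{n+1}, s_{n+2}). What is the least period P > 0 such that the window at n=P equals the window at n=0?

n=0: window = (5, 6, 3)
n=1: window = (6, 3, 5)
n=2: window = (3, 5, 6)
n=3: window = (5, 6, 3)
window at n=3 equals window at n=0 → period = 3

3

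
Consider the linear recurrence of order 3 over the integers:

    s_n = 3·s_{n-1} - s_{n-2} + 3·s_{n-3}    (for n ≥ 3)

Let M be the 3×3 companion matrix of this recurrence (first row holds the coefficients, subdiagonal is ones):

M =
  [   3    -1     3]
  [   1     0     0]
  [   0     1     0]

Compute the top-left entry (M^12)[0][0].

478297

(M^12)[0][0] is the top entry after applying M 12 times to the unit state (1, 0, 0). Equivalently it is h_{14} for the auxiliary sequence (h_n) obeying the same recurrence with h_2 = 1 and h_i = 0 for 0 ≤ i < 2:
h_3 = 3·1 + -1·0 + 3·0 = 3
h_4 = 3·3 + -1·1 + 3·0 = 8
h_5 = 3·8 + -1·3 + 3·1 = 24
h_6 = 3·24 + -1·8 + 3·3 = 73
h_7 = 3·73 + -1·24 + 3·8 = 219
h_8 = 3·219 + -1·73 + 3·24 = 656
h_9 = 3·656 + -1·219 + 3·73 = 1968
h_10 = 3·1968 + -1·656 + 3·219 = 5905
h_11 = 3·5905 + -1·1968 + 3·656 = 17715
h_12 = 3·17715 + -1·5905 + 3·1968 = 53144
h_13 = 3·53144 + -1·17715 + 3·5905 = 159432
h_14 = 3·159432 + -1·53144 + 3·17715 = 478297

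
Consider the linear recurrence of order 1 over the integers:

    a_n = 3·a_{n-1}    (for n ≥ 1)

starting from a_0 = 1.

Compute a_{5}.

a_1 = 3·1 = 3
a_2 = 3·3 = 9
a_3 = 3·9 = 27
a_4 = 3·27 = 81
a_5 = 3·81 = 243

243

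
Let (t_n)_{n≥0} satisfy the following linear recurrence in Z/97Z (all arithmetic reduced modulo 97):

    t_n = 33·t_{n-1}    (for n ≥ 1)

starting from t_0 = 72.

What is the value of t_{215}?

t_1 = 33·72 = 48
t_2 = 33·48 = 32
t_3 = 33·32 = 86
t_4 = 33·86 = 25
t_5 = 33·25 = 49
t_6 = 33·49 = 65
t_7 = 33·65 = 11
t_8 = 33·11 = 72
(t_8) = (72) = (t_0), so the sequence has period 8.
215 ≡ 7 (mod 8), hence t_215 = t_7 = 11.

11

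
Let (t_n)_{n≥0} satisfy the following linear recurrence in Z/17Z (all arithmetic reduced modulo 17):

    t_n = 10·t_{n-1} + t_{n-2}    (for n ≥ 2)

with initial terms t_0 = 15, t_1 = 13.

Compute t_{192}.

15

t_2 = 10·13 + 1·15 = 9
t_3 = 10·9 + 1·13 = 1
t_4 = 10·1 + 1·9 = 2
t_5 = 10·2 + 1·1 = 4
t_6 = 10·4 + 1·2 = 8
t_7 = 10·8 + 1·4 = 16
t_8 = 10·16 + 1·8 = 15
t_9 = 10·15 + 1·16 = 13
(t_8, t_9) = (15, 13) = (t_0, t_1), so the sequence has period 8.
192 ≡ 0 (mod 8), hence t_192 = t_0 = 15.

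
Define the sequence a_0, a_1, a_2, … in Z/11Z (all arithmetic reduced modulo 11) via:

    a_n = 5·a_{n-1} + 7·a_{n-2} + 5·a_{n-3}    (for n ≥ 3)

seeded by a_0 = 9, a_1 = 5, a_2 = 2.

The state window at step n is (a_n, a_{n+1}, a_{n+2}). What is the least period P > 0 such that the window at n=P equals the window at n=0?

n=0: window = (9, 5, 2)
n=1: window = (5, 2, 2)
n=2: window = (2, 2, 5)
n=3: window = (2, 5, 5)
n=4: window = (5, 5, 4)
n=5: window = (5, 4, 3)
n=6: window = (4, 3, 2)
n=7: window = (3, 2, 7)
n=8: window = (2, 7, 9)
n=9: window = (7, 9, 5)
n=10: window = (9, 5, 2)
window at n=10 equals window at n=0 → period = 10

10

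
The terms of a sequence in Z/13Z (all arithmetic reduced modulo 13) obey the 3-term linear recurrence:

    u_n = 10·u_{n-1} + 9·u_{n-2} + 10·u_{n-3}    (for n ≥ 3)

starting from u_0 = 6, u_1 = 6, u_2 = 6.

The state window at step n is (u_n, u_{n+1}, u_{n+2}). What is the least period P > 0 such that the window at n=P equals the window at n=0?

n=0: window = (6, 6, 6)
n=1: window = (6, 6, 5)
n=2: window = (6, 5, 8)
n=3: window = (5, 8, 3)
n=4: window = (8, 3, 9)
n=5: window = (3, 9, 2)
n=6: window = (9, 2, 1)
n=7: window = (2, 1, 1)
n=8: window = (1, 1, 0)
n=9: window = (1, 0, 6)
n=10: window = (0, 6, 5)
n=11: window = (6, 5, 0)
n=12: window = (5, 0, 1)
n=13: window = (0, 1, 8)
n=14: window = (1, 8, 11)
n=15: window = (8, 11, 10)
n=16: window = (11, 10, 6)
n=17: window = (10, 6, 0)
n=18: window = (6, 0, 11)
n=19: window = (0, 11, 1)
n=20: window = (11, 1, 5)
n=21: window = (1, 5, 0)
n=22: window = (5, 0, 3)
n=23: window = (0, 3, 2)
n=24: window = (3, 2, 8)
n=25: window = (2, 8, 11)
n=26: window = (8, 11, 7)
n=27: window = (11, 7, 2)
n=28: window = (7, 2, 11)
n=29: window = (2, 11, 3)
n=30: window = (11, 3, 6)
n=31: window = (3, 6, 2)
n=32: window = (6, 2, 0)
n=33: window = (2, 0, 0)
n=34: window = (0, 0, 7)
n=35: window = (0, 7, 5)
n=36: window = (7, 5, 9)
n=37: window = (5, 9, 10)
n=38: window = (9, 10, 10)
n=39: window = (10, 10, 7)
n=40: window = (10, 7, 0)
…
n=166: window = (9, 10, 6)
n=167: window = (10, 6, 6)
n=168: window = (6, 6, 6)
window at n=168 equals window at n=0 → period = 168

168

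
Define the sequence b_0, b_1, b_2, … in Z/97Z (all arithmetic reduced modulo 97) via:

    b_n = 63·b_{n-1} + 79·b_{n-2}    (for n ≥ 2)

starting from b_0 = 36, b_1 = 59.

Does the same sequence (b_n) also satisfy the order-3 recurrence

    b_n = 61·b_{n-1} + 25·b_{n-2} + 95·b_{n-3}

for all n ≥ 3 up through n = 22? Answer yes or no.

Terms b_0..b_22: 36, 59, 62, 31, 61, 84, 23, 34, 79, 0, 33, 42, 15, 92, 94, 95, 25, 59, 66, 89, 54, 54, 5
n=3: candidate gives 44, actual b_3 = 31 ✗

no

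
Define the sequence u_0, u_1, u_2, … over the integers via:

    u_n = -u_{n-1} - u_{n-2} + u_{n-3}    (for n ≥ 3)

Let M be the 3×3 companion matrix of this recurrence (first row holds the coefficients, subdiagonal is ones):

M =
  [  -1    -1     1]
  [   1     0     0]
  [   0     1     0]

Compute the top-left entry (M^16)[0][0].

-103

(M^16)[0][0] is the top entry after applying M 16 times to the unit state (1, 0, 0). Equivalently it is h_{18} for the auxiliary sequence (h_n) obeying the same recurrence with h_2 = 1 and h_i = 0 for 0 ≤ i < 2:
h_3 = -1·1 + -1·0 + 1·0 = -1
h_4 = -1·-1 + -1·1 + 1·0 = 0
h_5 = -1·0 + -1·-1 + 1·1 = 2
h_6 = -1·2 + -1·0 + 1·-1 = -3
h_7 = -1·-3 + -1·2 + 1·0 = 1
h_8 = -1·1 + -1·-3 + 1·2 = 4
h_9 = -1·4 + -1·1 + 1·-3 = -8
h_10 = -1·-8 + -1·4 + 1·1 = 5
h_11 = -1·5 + -1·-8 + 1·4 = 7
h_12 = -1·7 + -1·5 + 1·-8 = -20
h_13 = -1·-20 + -1·7 + 1·5 = 18
h_14 = -1·18 + -1·-20 + 1·7 = 9
h_15 = -1·9 + -1·18 + 1·-20 = -47
h_16 = -1·-47 + -1·9 + 1·18 = 56
h_17 = -1·56 + -1·-47 + 1·9 = 0
h_18 = -1·0 + -1·56 + 1·-47 = -103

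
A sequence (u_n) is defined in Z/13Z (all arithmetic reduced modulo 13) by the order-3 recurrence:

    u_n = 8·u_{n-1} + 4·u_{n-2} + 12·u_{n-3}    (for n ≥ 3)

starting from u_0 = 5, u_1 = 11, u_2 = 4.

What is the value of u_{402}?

u_3 = 8·4 + 4·11 + 12·5 = 6
u_4 = 8·6 + 4·4 + 12·11 = 1
u_5 = 8·1 + 4·6 + 12·4 = 2
u_6 = 8·2 + 4·1 + 12·6 = 1
u_7 = 8·1 + 4·2 + 12·1 = 2
u_8 = 8·2 + 4·1 + 12·2 = 5
Continuing the recurrence:
  u_9 = 8;  u_10 = 4;  u_11 = 7;  u_12 = 12;  u_13 = 3;  u_14 = 0
  u_15 = 0;  u_16 = 10;  u_17 = 2;  u_18 = 4;  u_19 = 4;  u_20 = 7
  u_21 = 3;  u_22 = 9;  u_23 = 12;  u_24 = 12;  u_25 = 5;  u_26 = 11
  u_27 = 5;  u_28 = 1;  u_29 = 4;  u_30 = 5;  u_31 = 3;  u_32 = 1
  u_33 = 2;  u_34 = 4;  u_35 = 0;  u_36 = 1;  u_37 = 4;  u_38 = 10
  u_39 = 4;  u_40 = 3;  u_41 = 4;  u_42 = 1;  u_43 = 8;  u_44 = 12
  u_45 = 10;  u_46 = 3;  u_47 = 0;  u_48 = 2;  u_49 = 0;  u_50 = 8
  u_51 = 10;  u_52 = 8;  u_53 = 5;  u_54 = 10;  u_55 = 1;  u_56 = 4
  u_57 = 0;  u_58 = 2;  u_59 = 12;  u_60 = 0;  u_61 = 7;  u_62 = 5
  u_63 = 3;  u_64 = 11;  u_65 = 4;  u_66 = 8;  u_67 = 4;  u_68 = 8
  u_69 = 7;  u_70 = 6;  u_71 = 3;  u_72 = 2;  u_73 = 9;  u_74 = 12
  u_75 = 0;  u_76 = 0;  u_77 = 1;  u_78 = 8;  u_79 = 3;  u_80 = 3
  u_81 = 2;  u_82 = 12;  u_83 = 10;  u_84 = 9;  u_85 = 9;  u_86 = 7
  u_87 = 5;  u_88 = 7;  u_89 = 4;  u_90 = 3;  u_91 = 7;  u_92 = 12
  u_93 = 4;  u_94 = 8;  u_95 = 3;  u_96 = 0;  u_97 = 4;  u_98 = 3
  u_99 = 1;  u_100 = 3;  u_101 = 12;  u_102 = 3;  u_103 = 4;  u_104 = 6
  u_105 = 9;  u_106 = 1;  u_107 = 12;  u_108 = 0;  u_109 = 8;  u_110 = 0
  u_111 = 6;  u_112 = 1;  u_113 = 6;  u_114 = 7;  u_115 = 1;  u_116 = 4
  u_117 = 3;  u_118 = 0;  u_119 = 8;  u_120 = 9;  u_121 = 0;  u_122 = 2
  u_123 = 7;  u_124 = 12;  u_125 = 5;  u_126 = 3;  u_127 = 6;  u_128 = 3
  u_129 = 6;  u_130 = 2;  u_131 = 11;  u_132 = 12;  u_133 = 8;  u_134 = 10
  u_135 = 9;  u_136 = 0;  u_137 = 0;  u_138 = 4;  u_139 = 6;  u_140 = 12
  u_141 = 12;  u_142 = 8;  u_143 = 9;  u_144 = 1;  u_145 = 10;  u_146 = 10
  u_147 = 2;  u_148 = 7;  u_149 = 2;  u_150 = 3;  u_151 = 12;  u_152 = 2
  u_153 = 9;  u_154 = 3;  u_155 = 6;  u_156 = 12;  u_157 = 0;  u_158 = 3
  u_159 = 12;  u_160 = 4;  u_161 = 12;  u_162 = 9;  u_163 = 12;  u_164 = 3
  u_165 = 11;  u_166 = 10;  u_167 = 4;  u_168 = 9;  u_169 = 0;  u_170 = 6
  u_171 = 0;  u_172 = 11;  u_173 = 4;  u_174 = 11;  u_175 = 2;  u_176 = 4
  u_177 = 3;  u_178 = 12;  u_179 = 0;  u_180 = 6;  u_181 = 10;  u_182 = 0
  u_183 = 8;  u_184 = 2;  u_185 = 9;  u_186 = 7;  u_187 = 12;  u_188 = 11
  u_189 = 12;  u_190 = 11;  u_191 = 8;  u_192 = 5;  u_193 = 9;  u_194 = 6
  u_195 = 1;  u_196 = 10;  u_197 = 0;  u_198 = 0;  u_199 = 3;  u_200 = 11
  u_201 = 9;  u_202 = 9;  u_203 = 6;  u_204 = 10;  u_205 = 4;  u_206 = 1
  u_207 = 1;  u_208 = 8;  u_209 = 2;  u_210 = 8;  u_211 = 12;  u_212 = 9
  u_213 = 8;  u_214 = 10;  u_215 = 12;  u_216 = 11;  u_217 = 9;  u_218 = 0
  u_219 = 12;  u_220 = 9;  u_221 = 3;  u_222 = 9;  u_223 = 10;  u_224 = 9
  u_225 = 12;  u_226 = 5;  u_227 = 1;  u_228 = 3;  u_229 = 10;  u_230 = 0
  u_231 = 11;  u_232 = 0;  u_233 = 5;  u_234 = 3;  u_235 = 5;  u_236 = 8
  u_237 = 3;  u_238 = 12;  u_239 = 9;  u_240 = 0;  u_241 = 11;  u_242 = 1
  u_243 = 0;  u_244 = 6;  u_245 = 8;  u_246 = 10;  u_247 = 2;  u_248 = 9
  u_249 = 5;  u_250 = 9;  u_251 = 5;  u_252 = 6;  u_253 = 7;  u_254 = 10
  u_255 = 11;  u_256 = 4;  u_257 = 1;  u_258 = 0;  u_259 = 0;  u_260 = 12
  u_261 = 5;  u_262 = 10;  u_263 = 10;  u_264 = 11;  u_265 = 1;  u_266 = 3
  u_267 = 4;  u_268 = 4;  u_269 = 6;  u_270 = 8;  u_271 = 6;  u_272 = 9
  u_273 = 10;  u_274 = 6;  u_275 = 1;  u_276 = 9;  u_277 = 5;  u_278 = 10
  u_279 = 0;  u_280 = 9;  u_281 = 10;  u_282 = 12;  u_283 = 10;  u_284 = 1
  u_285 = 10;  u_286 = 9;  u_287 = 7;  u_288 = 4;  u_289 = 12;  u_290 = 1
  u_291 = 0;  u_292 = 5;  u_293 = 0;  u_294 = 7;  u_295 = 12;  u_296 = 7
  u_297 = 6;  u_298 = 12;  u_299 = 9;  u_300 = 10;  u_301 = 0;  u_302 = 5
  u_303 = 4;  u_304 = 0;  u_305 = 11;  u_306 = 6;  u_307 = 1;  u_308 = 8
  u_309 = 10;  u_310 = 7;  u_311 = 10;  u_312 = 7;  u_313 = 11;  u_314 = 2
  u_315 = 1;  u_316 = 5;  u_317 = 3;  u_318 = 4;  u_319 = 0;  u_320 = 0
  u_321 = 9;  u_322 = 7;  u_323 = 1;  u_324 = 1;  u_325 = 5;  u_326 = 4
  u_327 = 12;  u_328 = 3;  u_329 = 3;  u_330 = 11;  u_331 = 6;  u_332 = 11
  u_333 = 10;  u_334 = 1;  u_335 = 11;  u_336 = 4;  u_337 = 10;  u_338 = 7
  u_339 = 1;  u_340 = 0;  u_341 = 10;  u_342 = 1;  u_343 = 9;  u_344 = 1
  u_345 = 4;  u_346 = 1;  u_347 = 10;  u_348 = 2;  u_349 = 3;  u_350 = 9
  u_351 = 4;  u_352 = 0;  u_353 = 7;  u_354 = 0;  u_355 = 2;  u_356 = 9
  u_357 = 2;  u_358 = 11;  u_359 = 9;  u_360 = 10;  u_361 = 1;  u_362 = 0
  u_363 = 7;  u_364 = 3;  u_365 = 0;  u_366 = 5;  u_367 = 11;  u_368 = 4
  u_369 = 6;  u_370 = 1;  u_371 = 2;  u_372 = 1;  u_373 = 2;  u_374 = 5
  u_375 = 8;  u_376 = 4;  u_377 = 7;  u_378 = 12;  u_379 = 3;  u_380 = 0
  u_381 = 0;  u_382 = 10;  u_383 = 2;  u_384 = 4;  u_385 = 4;  u_386 = 7
  u_387 = 3;  u_388 = 9;  u_389 = 12;  u_390 = 12;  u_391 = 5;  u_392 = 11
  u_393 = 5;  u_394 = 1;  u_395 = 4;  u_396 = 5;  u_397 = 3;  u_398 = 1
  u_399 = 2;  u_400 = 4
u_401 = 8·4 + 4·2 + 12·1 = 0
u_402 = 8·0 + 4·4 + 12·2 = 1

1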